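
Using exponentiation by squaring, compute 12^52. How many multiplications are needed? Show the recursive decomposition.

Computing 12^52 by squaring (build up from 12^1; each line after the first costs one multiplication):

12^1 = 12
12^2 = (12^1)^2 = 12^2 = 144
12^3 = 12 * 12^2 = 12 * 144 = 1728
12^6 = (12^3)^2 = 1728^2 = 2985984
12^12 = (12^6)^2 = 2985984^2 = 8916100448256
12^13 = 12 * 12^12 = 12 * 8916100448256 = 106993205379072
12^26 = (12^13)^2 = 106993205379072^2 = 11447545997288281555215581184
12^52 = (12^26)^2 = 11447545997288281555215581184^2 = 131046309360030956735917227964932955078950997486894841856

Result: 131046309360030956735917227964932955078950997486894841856
Multiplications needed: 7 (7 lines after 12^1)

12^52 = 131046309360030956735917227964932955078950997486894841856. Using exponentiation by squaring, this requires 7 multiplications. The key idea: if the exponent is even, square the half-power; if odd, multiply by the base once.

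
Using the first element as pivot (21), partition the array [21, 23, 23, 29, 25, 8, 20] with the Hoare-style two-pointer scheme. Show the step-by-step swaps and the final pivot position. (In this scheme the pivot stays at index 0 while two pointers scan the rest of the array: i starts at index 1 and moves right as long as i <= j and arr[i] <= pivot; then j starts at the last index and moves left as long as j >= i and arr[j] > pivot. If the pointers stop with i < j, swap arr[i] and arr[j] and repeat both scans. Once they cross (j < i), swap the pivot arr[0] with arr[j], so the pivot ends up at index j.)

Hoare-style two-pointer partition with pivot = 21:

Initial array: [21, 23, 23, 29, 25, 8, 20]

Pointers start at i = 1, j = 6.
i stops at index 1 (arr[1]=23 > 21), j stops at index 6 (arr[6]=20 <= 21): swap arr[1] and arr[6], array becomes [21, 20, 23, 29, 25, 8, 23]
i stops at index 2 (arr[2]=23 > 21), j stops at index 5 (arr[5]=8 <= 21): swap arr[2] and arr[5], array becomes [21, 20, 8, 29, 25, 23, 23]
i ends at 3, j ends at 2: the pointers have crossed (j < i), so scanning stops.

Swap pivot arr[0] with arr[2] to place pivot at position 2: [8, 20, 21, 29, 25, 23, 23]
Pivot position: 2

After partitioning with pivot 21, the array becomes [8, 20, 21, 29, 25, 23, 23]. The pivot is placed at index 2. All elements to the left of the pivot are <= 21, and all elements to the right are > 21.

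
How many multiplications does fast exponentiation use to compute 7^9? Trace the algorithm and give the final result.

Computing 7^9 by squaring (build up from 7^1; each line after the first costs one multiplication):

7^1 = 7
7^2 = (7^1)^2 = 7^2 = 49
7^4 = (7^2)^2 = 49^2 = 2401
7^8 = (7^4)^2 = 2401^2 = 5764801
7^9 = 7 * 7^8 = 7 * 5764801 = 40353607

Result: 40353607
Multiplications needed: 4 (4 lines after 7^1)

7^9 = 40353607. Using exponentiation by squaring, this requires 4 multiplications. The key idea: if the exponent is even, square the half-power; if odd, multiply by the base once.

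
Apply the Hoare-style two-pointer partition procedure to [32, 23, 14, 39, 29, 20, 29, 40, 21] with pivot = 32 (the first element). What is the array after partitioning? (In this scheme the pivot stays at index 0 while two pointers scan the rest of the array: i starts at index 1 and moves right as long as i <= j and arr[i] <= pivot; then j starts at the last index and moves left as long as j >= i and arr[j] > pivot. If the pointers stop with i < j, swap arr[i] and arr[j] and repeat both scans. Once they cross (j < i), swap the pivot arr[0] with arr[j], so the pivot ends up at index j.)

Hoare-style two-pointer partition with pivot = 32:

Initial array: [32, 23, 14, 39, 29, 20, 29, 40, 21]

Pointers start at i = 1, j = 8.
i stops at index 3 (arr[3]=39 > 32), j stops at index 8 (arr[8]=21 <= 32): swap arr[3] and arr[8], array becomes [32, 23, 14, 21, 29, 20, 29, 40, 39]
i ends at 7, j ends at 6: the pointers have crossed (j < i), so scanning stops.

Swap pivot arr[0] with arr[6] to place pivot at position 6: [29, 23, 14, 21, 29, 20, 32, 40, 39]
Pivot position: 6

After partitioning with pivot 32, the array becomes [29, 23, 14, 21, 29, 20, 32, 40, 39]. The pivot is placed at index 6. All elements to the left of the pivot are <= 32, and all elements to the right are > 32.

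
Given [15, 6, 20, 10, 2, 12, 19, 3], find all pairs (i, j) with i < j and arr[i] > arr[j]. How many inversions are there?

Finding inversions in [15, 6, 20, 10, 2, 12, 19, 3]:

(0, 1): arr[0]=15 > arr[1]=6
(0, 3): arr[0]=15 > arr[3]=10
(0, 4): arr[0]=15 > arr[4]=2
(0, 5): arr[0]=15 > arr[5]=12
(0, 7): arr[0]=15 > arr[7]=3
(1, 4): arr[1]=6 > arr[4]=2
(1, 7): arr[1]=6 > arr[7]=3
(2, 3): arr[2]=20 > arr[3]=10
(2, 4): arr[2]=20 > arr[4]=2
(2, 5): arr[2]=20 > arr[5]=12
(2, 6): arr[2]=20 > arr[6]=19
(2, 7): arr[2]=20 > arr[7]=3
(3, 4): arr[3]=10 > arr[4]=2
(3, 7): arr[3]=10 > arr[7]=3
(5, 7): arr[5]=12 > arr[7]=3
(6, 7): arr[6]=19 > arr[7]=3

Total inversions: 16

The array has 16 inversion(s): (0,1), (0,3), (0,4), (0,5), (0,7), (1,4), (1,7), (2,3), (2,4), (2,5), (2,6), (2,7), (3,4), (3,7), (5,7), (6,7). Each pair (i,j) satisfies i < j and arr[i] > arr[j].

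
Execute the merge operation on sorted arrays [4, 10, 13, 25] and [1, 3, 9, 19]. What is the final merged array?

Merging process:

Compare 4 vs 1: take 1 from right. Merged: [1]
Compare 4 vs 3: take 3 from right. Merged: [1, 3]
Compare 4 vs 9: take 4 from left. Merged: [1, 3, 4]
Compare 10 vs 9: take 9 from right. Merged: [1, 3, 4, 9]
Compare 10 vs 19: take 10 from left. Merged: [1, 3, 4, 9, 10]
Compare 13 vs 19: take 13 from left. Merged: [1, 3, 4, 9, 10, 13]
Compare 25 vs 19: take 19 from right. Merged: [1, 3, 4, 9, 10, 13, 19]
Append remaining from left: [25]. Merged: [1, 3, 4, 9, 10, 13, 19, 25]

Final merged array: [1, 3, 4, 9, 10, 13, 19, 25]
Total comparisons: 7

The merged array is [1, 3, 4, 9, 10, 13, 19, 25], requiring 7 comparisons. The merge step runs in O(n) time where n is the total number of elements.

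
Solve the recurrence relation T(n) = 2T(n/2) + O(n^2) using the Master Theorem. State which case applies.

Master Theorem for T(n) = 2T(n/2) + O(n^2):

a = 2, b = 2, c = 2
log_b(a) = log_2(2) = 1.0000

Case 3: c = 2 > log_2(2) = 1.0000
T(n) = O(n^2) = O(n^2)

For T(n) = 2T(n/2) + O(n^2): log_2(2) = 1.0000. This is Case 3 of the Master Theorem (c > log_b(a), work dominated by root), giving O(n^2).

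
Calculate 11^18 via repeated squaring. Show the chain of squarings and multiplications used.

Computing 11^18 by squaring (build up from 11^1; each line after the first costs one multiplication):

11^1 = 11
11^2 = (11^1)^2 = 11^2 = 121
11^4 = (11^2)^2 = 121^2 = 14641
11^8 = (11^4)^2 = 14641^2 = 214358881
11^9 = 11 * 11^8 = 11 * 214358881 = 2357947691
11^18 = (11^9)^2 = 2357947691^2 = 5559917313492231481

Result: 5559917313492231481
Multiplications needed: 5 (5 lines after 11^1)

11^18 = 5559917313492231481. Using exponentiation by squaring, this requires 5 multiplications. The key idea: if the exponent is even, square the half-power; if odd, multiply by the base once.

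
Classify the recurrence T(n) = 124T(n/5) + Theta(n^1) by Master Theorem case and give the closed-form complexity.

Master Theorem for T(n) = 124T(n/5) + O(n^1):

a = 124, b = 5, c = 1
log_b(a) = log_5(124) = 2.9950

Case 1: c = 1 < log_5(124) = 2.9950
T(n) = O(n^(log_5 124))

For T(n) = 124T(n/5) + O(n^1): log_5(124) = 2.9950. This is Case 1 of the Master Theorem (c < log_b(a), work dominated by leaves), giving O(n^(log_5 124)).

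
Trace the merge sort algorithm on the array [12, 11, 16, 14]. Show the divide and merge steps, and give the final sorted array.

Merge sort trace:

Split: [12, 11, 16, 14] -> [12, 11] and [16, 14]
  Split: [12, 11] -> [12] and [11]
  Merge: [12] + [11] -> [11, 12]
  Split: [16, 14] -> [16] and [14]
  Merge: [16] + [14] -> [14, 16]
Merge: [11, 12] + [14, 16] -> [11, 12, 14, 16]

Final sorted array: [11, 12, 14, 16]

The merge sort proceeds by recursively splitting the array and merging sorted halves.
After all merges, the sorted array is [11, 12, 14, 16].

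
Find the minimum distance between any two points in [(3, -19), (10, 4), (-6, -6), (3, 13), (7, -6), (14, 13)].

Computing all pairwise distances among 6 points:

d((3, -19), (10, 4)) = 24.0416
d((3, -19), (-6, -6)) = 15.8114
d((3, -19), (3, 13)) = 32.0
d((3, -19), (7, -6)) = 13.6015
d((3, -19), (14, 13)) = 33.8378
d((10, 4), (-6, -6)) = 18.868
d((10, 4), (3, 13)) = 11.4018
d((10, 4), (7, -6)) = 10.4403
d((10, 4), (14, 13)) = 9.8489 <-- minimum
d((-6, -6), (3, 13)) = 21.0238
d((-6, -6), (7, -6)) = 13.0
d((-6, -6), (14, 13)) = 27.5862
d((3, 13), (7, -6)) = 19.4165
d((3, 13), (14, 13)) = 11.0
d((7, -6), (14, 13)) = 20.2485

Closest pair: (10, 4) and (14, 13) with distance 9.8489

The closest pair is (10, 4) and (14, 13) with Euclidean distance 9.8489. For 6 points, brute-force pairwise comparison is shown above. For large n, the divide-and-conquer algorithm (sort by x, recurse on halves, check the dividing strip) achieves O(n log n).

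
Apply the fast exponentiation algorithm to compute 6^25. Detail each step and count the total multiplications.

Computing 6^25 by squaring (build up from 6^1; each line after the first costs one multiplication):

6^1 = 6
6^2 = (6^1)^2 = 6^2 = 36
6^3 = 6 * 6^2 = 6 * 36 = 216
6^6 = (6^3)^2 = 216^2 = 46656
6^12 = (6^6)^2 = 46656^2 = 2176782336
6^24 = (6^12)^2 = 2176782336^2 = 4738381338321616896
6^25 = 6 * 6^24 = 6 * 4738381338321616896 = 28430288029929701376

Result: 28430288029929701376
Multiplications needed: 6 (6 lines after 6^1)

6^25 = 28430288029929701376. Using exponentiation by squaring, this requires 6 multiplications. The key idea: if the exponent is even, square the half-power; if odd, multiply by the base once.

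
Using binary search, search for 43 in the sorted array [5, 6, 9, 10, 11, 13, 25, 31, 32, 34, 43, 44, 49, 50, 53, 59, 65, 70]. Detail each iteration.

Binary search for 43 in [5, 6, 9, 10, 11, 13, 25, 31, 32, 34, 43, 44, 49, 50, 53, 59, 65, 70]:

lo=0, hi=17, mid=8, arr[mid]=32 -> 32 < 43, search right half
lo=9, hi=17, mid=13, arr[mid]=50 -> 50 > 43, search left half
lo=9, hi=12, mid=10, arr[mid]=43 -> Found target at index 10!

Binary search finds 43 at index 10 after 3 comparisons. The search repeatedly halves the search space by comparing with the middle element.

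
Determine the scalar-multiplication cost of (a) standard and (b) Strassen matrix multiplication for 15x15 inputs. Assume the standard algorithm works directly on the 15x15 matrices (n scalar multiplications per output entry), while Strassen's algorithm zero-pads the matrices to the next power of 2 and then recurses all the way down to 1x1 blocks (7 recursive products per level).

Matrix multiplication for 15x15 matrices:

Strassen's algorithm requires power-of-2 dimensions. Pad 15x15 to 16x16 (next power of 2).

Standard algorithm: 15^3 = 3375 multiplications
Strassen's algorithm: 7^(log2(16)) = 7^4 = 2401 multiplications
Savings: 3375 - 2401 = 974 multiplications

Standard: 3375 multiplications (15^3). Strassen: 2401 multiplications (7^4, after padding to 16x16). Strassen reduces 8 recursive multiplications to 7 at each level.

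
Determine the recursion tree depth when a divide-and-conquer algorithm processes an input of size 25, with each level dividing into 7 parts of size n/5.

For divide and conquer with division factor 5:

Problem sizes at each level:
Level 0: 25
Level 1: 5
Level 2: 1

The root is level 0 and the size-1 base case is level 2 (the tree spans levels 0 through 2, i.e. 3 levels counting the root), so the depth is the number of divisions: log_5(25) = 2

The recursion tree depth is log_5(25) = 2. At each level, the problem size is divided by 5, so it takes 2 divisions to reduce to a base case of size 1. The algorithm makes 7 recursive calls at each level.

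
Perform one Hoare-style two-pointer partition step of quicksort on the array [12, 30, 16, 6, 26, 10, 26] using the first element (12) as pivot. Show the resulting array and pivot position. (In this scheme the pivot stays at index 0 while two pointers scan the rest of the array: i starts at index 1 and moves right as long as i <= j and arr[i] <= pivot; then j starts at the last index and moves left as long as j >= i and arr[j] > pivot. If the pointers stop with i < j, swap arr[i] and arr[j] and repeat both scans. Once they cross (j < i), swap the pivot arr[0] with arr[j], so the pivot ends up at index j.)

Hoare-style two-pointer partition with pivot = 12:

Initial array: [12, 30, 16, 6, 26, 10, 26]

Pointers start at i = 1, j = 6.
i stops at index 1 (arr[1]=30 > 12), j stops at index 5 (arr[5]=10 <= 12): swap arr[1] and arr[5], array becomes [12, 10, 16, 6, 26, 30, 26]
i stops at index 2 (arr[2]=16 > 12), j stops at index 3 (arr[3]=6 <= 12): swap arr[2] and arr[3], array becomes [12, 10, 6, 16, 26, 30, 26]
i ends at 3, j ends at 2: the pointers have crossed (j < i), so scanning stops.

Swap pivot arr[0] with arr[2] to place pivot at position 2: [6, 10, 12, 16, 26, 30, 26]
Pivot position: 2

After partitioning with pivot 12, the array becomes [6, 10, 12, 16, 26, 30, 26]. The pivot is placed at index 2. All elements to the left of the pivot are <= 12, and all elements to the right are > 12.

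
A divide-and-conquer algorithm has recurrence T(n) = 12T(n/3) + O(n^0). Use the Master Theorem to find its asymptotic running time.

Master Theorem for T(n) = 12T(n/3) + O(n^0):

a = 12, b = 3, c = 0
log_b(a) = log_3(12) = 2.2619

Case 1: c = 0 < log_3(12) = 2.2619
T(n) = O(n^(log_3 12))

For T(n) = 12T(n/3) + O(n^0): log_3(12) = 2.2619. This is Case 1 of the Master Theorem (c < log_b(a), work dominated by leaves), giving O(n^(log_3 12)).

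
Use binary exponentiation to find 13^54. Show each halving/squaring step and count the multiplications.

Computing 13^54 by squaring (build up from 13^1; each line after the first costs one multiplication):

13^1 = 13
13^2 = (13^1)^2 = 13^2 = 169
13^3 = 13 * 13^2 = 13 * 169 = 2197
13^6 = (13^3)^2 = 2197^2 = 4826809
13^12 = (13^6)^2 = 4826809^2 = 23298085122481
13^13 = 13 * 13^12 = 13 * 23298085122481 = 302875106592253
13^26 = (13^13)^2 = 302875106592253^2 = 91733330193268616658399616009
13^27 = 13 * 13^26 = 13 * 91733330193268616658399616009 = 1192533292512492016559195008117
13^54 = (13^27)^2 = 1192533292512492016559195008117^2 = 1422135653750684847524758738836375672734734444846971695885689

Result: 1422135653750684847524758738836375672734734444846971695885689
Multiplications needed: 8 (8 lines after 13^1)

13^54 = 1422135653750684847524758738836375672734734444846971695885689. Using exponentiation by squaring, this requires 8 multiplications. The key idea: if the exponent is even, square the half-power; if odd, multiply by the base once.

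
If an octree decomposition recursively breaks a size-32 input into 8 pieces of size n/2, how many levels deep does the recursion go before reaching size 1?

For divide and conquer with division factor 2:

Problem sizes at each level:
Level 0: 32
Level 1: 16
Level 2: 8
Level 3: 4
Level 4: 2
Level 5: 1

The root is level 0 and the size-1 base case is level 5 (the tree spans levels 0 through 5, i.e. 6 levels counting the root), so the depth is the number of divisions: log_2(32) = 5

The recursion tree depth is log_2(32) = 5. At each level, the problem size is divided by 2, so it takes 5 divisions to reduce to a base case of size 1. The algorithm makes 8 recursive calls at each level.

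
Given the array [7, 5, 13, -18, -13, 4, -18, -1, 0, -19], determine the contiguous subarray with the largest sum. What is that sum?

Using Kadane's algorithm on [7, 5, 13, -18, -13, 4, -18, -1, 0, -19]:

Scanning through the array:
Position 1 (value 5): max_ending_here = 12, max_so_far = 12
Position 2 (value 13): max_ending_here = 25, max_so_far = 25
Position 3 (value -18): max_ending_here = 7, max_so_far = 25
Position 4 (value -13): max_ending_here = -6, max_so_far = 25
Position 5 (value 4): max_ending_here = 4, max_so_far = 25
Position 6 (value -18): max_ending_here = -14, max_so_far = 25
Position 7 (value -1): max_ending_here = -1, max_so_far = 25
Position 8 (value 0): max_ending_here = 0, max_so_far = 25
Position 9 (value -19): max_ending_here = -19, max_so_far = 25

Maximum subarray: [7, 5, 13]
Maximum sum: 25

The maximum subarray is [7, 5, 13] with sum 25. This subarray runs from index 0 to index 2.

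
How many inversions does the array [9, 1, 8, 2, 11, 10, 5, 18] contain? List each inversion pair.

Finding inversions in [9, 1, 8, 2, 11, 10, 5, 18]:

(0, 1): arr[0]=9 > arr[1]=1
(0, 2): arr[0]=9 > arr[2]=8
(0, 3): arr[0]=9 > arr[3]=2
(0, 6): arr[0]=9 > arr[6]=5
(2, 3): arr[2]=8 > arr[3]=2
(2, 6): arr[2]=8 > arr[6]=5
(4, 5): arr[4]=11 > arr[5]=10
(4, 6): arr[4]=11 > arr[6]=5
(5, 6): arr[5]=10 > arr[6]=5

Total inversions: 9

The array has 9 inversion(s): (0,1), (0,2), (0,3), (0,6), (2,3), (2,6), (4,5), (4,6), (5,6). Each pair (i,j) satisfies i < j and arr[i] > arr[j].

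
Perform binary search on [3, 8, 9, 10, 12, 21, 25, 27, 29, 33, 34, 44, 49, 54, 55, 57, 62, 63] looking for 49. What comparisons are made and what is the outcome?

Binary search for 49 in [3, 8, 9, 10, 12, 21, 25, 27, 29, 33, 34, 44, 49, 54, 55, 57, 62, 63]:

lo=0, hi=17, mid=8, arr[mid]=29 -> 29 < 49, search right half
lo=9, hi=17, mid=13, arr[mid]=54 -> 54 > 49, search left half
lo=9, hi=12, mid=10, arr[mid]=34 -> 34 < 49, search right half
lo=11, hi=12, mid=11, arr[mid]=44 -> 44 < 49, search right half
lo=12, hi=12, mid=12, arr[mid]=49 -> Found target at index 12!

Binary search finds 49 at index 12 after 5 comparisons. The search repeatedly halves the search space by comparing with the middle element.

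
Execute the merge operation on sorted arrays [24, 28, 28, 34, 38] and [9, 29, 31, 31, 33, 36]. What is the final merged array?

Merging process:

Compare 24 vs 9: take 9 from right. Merged: [9]
Compare 24 vs 29: take 24 from left. Merged: [9, 24]
Compare 28 vs 29: take 28 from left. Merged: [9, 24, 28]
Compare 28 vs 29: take 28 from left. Merged: [9, 24, 28, 28]
Compare 34 vs 29: take 29 from right. Merged: [9, 24, 28, 28, 29]
Compare 34 vs 31: take 31 from right. Merged: [9, 24, 28, 28, 29, 31]
Compare 34 vs 31: take 31 from right. Merged: [9, 24, 28, 28, 29, 31, 31]
Compare 34 vs 33: take 33 from right. Merged: [9, 24, 28, 28, 29, 31, 31, 33]
Compare 34 vs 36: take 34 from left. Merged: [9, 24, 28, 28, 29, 31, 31, 33, 34]
Compare 38 vs 36: take 36 from right. Merged: [9, 24, 28, 28, 29, 31, 31, 33, 34, 36]
Append remaining from left: [38]. Merged: [9, 24, 28, 28, 29, 31, 31, 33, 34, 36, 38]

Final merged array: [9, 24, 28, 28, 29, 31, 31, 33, 34, 36, 38]
Total comparisons: 10

The merged array is [9, 24, 28, 28, 29, 31, 31, 33, 34, 36, 38], requiring 10 comparisons. The merge step runs in O(n) time where n is the total number of elements.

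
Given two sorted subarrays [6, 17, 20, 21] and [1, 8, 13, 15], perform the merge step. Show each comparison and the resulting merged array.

Merging process:

Compare 6 vs 1: take 1 from right. Merged: [1]
Compare 6 vs 8: take 6 from left. Merged: [1, 6]
Compare 17 vs 8: take 8 from right. Merged: [1, 6, 8]
Compare 17 vs 13: take 13 from right. Merged: [1, 6, 8, 13]
Compare 17 vs 15: take 15 from right. Merged: [1, 6, 8, 13, 15]
Append remaining from left: [17, 20, 21]. Merged: [1, 6, 8, 13, 15, 17, 20, 21]

Final merged array: [1, 6, 8, 13, 15, 17, 20, 21]
Total comparisons: 5

The merged array is [1, 6, 8, 13, 15, 17, 20, 21], requiring 5 comparisons. The merge step runs in O(n) time where n is the total number of elements.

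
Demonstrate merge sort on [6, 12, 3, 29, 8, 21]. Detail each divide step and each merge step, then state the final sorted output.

Merge sort trace:

Split: [6, 12, 3, 29, 8, 21] -> [6, 12, 3] and [29, 8, 21]
  Split: [6, 12, 3] -> [6] and [12, 3]
    Split: [12, 3] -> [12] and [3]
    Merge: [12] + [3] -> [3, 12]
  Merge: [6] + [3, 12] -> [3, 6, 12]
  Split: [29, 8, 21] -> [29] and [8, 21]
    Split: [8, 21] -> [8] and [21]
    Merge: [8] + [21] -> [8, 21]
  Merge: [29] + [8, 21] -> [8, 21, 29]
Merge: [3, 6, 12] + [8, 21, 29] -> [3, 6, 8, 12, 21, 29]

Final sorted array: [3, 6, 8, 12, 21, 29]

The merge sort proceeds by recursively splitting the array and merging sorted halves.
After all merges, the sorted array is [3, 6, 8, 12, 21, 29].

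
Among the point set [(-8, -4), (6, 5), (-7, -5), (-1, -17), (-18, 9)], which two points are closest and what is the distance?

Computing all pairwise distances among 5 points:

d((-8, -4), (6, 5)) = 16.6433
d((-8, -4), (-7, -5)) = 1.4142 <-- minimum
d((-8, -4), (-1, -17)) = 14.7648
d((-8, -4), (-18, 9)) = 16.4012
d((6, 5), (-7, -5)) = 16.4012
d((6, 5), (-1, -17)) = 23.0868
d((6, 5), (-18, 9)) = 24.3311
d((-7, -5), (-1, -17)) = 13.4164
d((-7, -5), (-18, 9)) = 17.8045
d((-1, -17), (-18, 9)) = 31.0644

Closest pair: (-8, -4) and (-7, -5) with distance 1.4142

The closest pair is (-8, -4) and (-7, -5) with Euclidean distance 1.4142. For 5 points, brute-force pairwise comparison is shown above. For large n, the divide-and-conquer algorithm (sort by x, recurse on halves, check the dividing strip) achieves O(n log n).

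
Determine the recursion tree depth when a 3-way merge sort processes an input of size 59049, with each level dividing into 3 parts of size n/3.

For divide and conquer with division factor 3:

Problem sizes at each level:
Level 0: 59049
Level 1: 19683
Level 2: 6561
Level 3: 2187
Level 4: 729
Level 5: 243
Level 6: 81
Level 7: 27
Level 8: 9
Level 9: 3
Level 10: 1

The root is level 0 and the size-1 base case is level 10 (the tree spans levels 0 through 10, i.e. 11 levels counting the root), so the depth is the number of divisions: log_3(59049) = 10

The recursion tree depth is log_3(59049) = 10. At each level, the problem size is divided by 3, so it takes 10 divisions to reduce to a base case of size 1. The algorithm makes 3 recursive calls at each level.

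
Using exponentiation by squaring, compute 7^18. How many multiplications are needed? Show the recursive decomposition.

Computing 7^18 by squaring (build up from 7^1; each line after the first costs one multiplication):

7^1 = 7
7^2 = (7^1)^2 = 7^2 = 49
7^4 = (7^2)^2 = 49^2 = 2401
7^8 = (7^4)^2 = 2401^2 = 5764801
7^9 = 7 * 7^8 = 7 * 5764801 = 40353607
7^18 = (7^9)^2 = 40353607^2 = 1628413597910449

Result: 1628413597910449
Multiplications needed: 5 (5 lines after 7^1)

7^18 = 1628413597910449. Using exponentiation by squaring, this requires 5 multiplications. The key idea: if the exponent is even, square the half-power; if odd, multiply by the base once.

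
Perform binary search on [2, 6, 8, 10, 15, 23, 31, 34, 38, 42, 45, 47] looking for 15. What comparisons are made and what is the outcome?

Binary search for 15 in [2, 6, 8, 10, 15, 23, 31, 34, 38, 42, 45, 47]:

lo=0, hi=11, mid=5, arr[mid]=23 -> 23 > 15, search left half
lo=0, hi=4, mid=2, arr[mid]=8 -> 8 < 15, search right half
lo=3, hi=4, mid=3, arr[mid]=10 -> 10 < 15, search right half
lo=4, hi=4, mid=4, arr[mid]=15 -> Found target at index 4!

Binary search finds 15 at index 4 after 4 comparisons. The search repeatedly halves the search space by comparing with the middle element.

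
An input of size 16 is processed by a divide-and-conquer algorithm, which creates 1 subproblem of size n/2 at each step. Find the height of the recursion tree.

For divide and conquer with division factor 2:

Problem sizes at each level:
Level 0: 16
Level 1: 8
Level 2: 4
Level 3: 2
Level 4: 1

The root is level 0 and the size-1 base case is level 4 (the tree spans levels 0 through 4, i.e. 5 levels counting the root), so the depth is the number of divisions: log_2(16) = 4

The recursion tree depth is log_2(16) = 4. At each level, the problem size is divided by 2, so it takes 4 divisions to reduce to a base case of size 1. The algorithm makes 1 recursive call at each level.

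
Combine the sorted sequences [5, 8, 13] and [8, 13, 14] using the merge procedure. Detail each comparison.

Merging process:

Compare 5 vs 8: take 5 from left. Merged: [5]
Compare 8 vs 8: take 8 from left. Merged: [5, 8]
Compare 13 vs 8: take 8 from right. Merged: [5, 8, 8]
Compare 13 vs 13: take 13 from left. Merged: [5, 8, 8, 13]
Append remaining from right: [13, 14]. Merged: [5, 8, 8, 13, 13, 14]

Final merged array: [5, 8, 8, 13, 13, 14]
Total comparisons: 4

The merged array is [5, 8, 8, 13, 13, 14], requiring 4 comparisons. The merge step runs in O(n) time where n is the total number of elements.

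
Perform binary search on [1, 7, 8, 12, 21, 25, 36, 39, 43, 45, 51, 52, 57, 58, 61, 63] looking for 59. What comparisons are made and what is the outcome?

Binary search for 59 in [1, 7, 8, 12, 21, 25, 36, 39, 43, 45, 51, 52, 57, 58, 61, 63]:

lo=0, hi=15, mid=7, arr[mid]=39 -> 39 < 59, search right half
lo=8, hi=15, mid=11, arr[mid]=52 -> 52 < 59, search right half
lo=12, hi=15, mid=13, arr[mid]=58 -> 58 < 59, search right half
lo=14, hi=15, mid=14, arr[mid]=61 -> 61 > 59, search left half
lo=14 > hi=13, target 59 not found

Binary search determines that 59 is not in the array after 4 comparisons. The search space was exhausted without finding the target.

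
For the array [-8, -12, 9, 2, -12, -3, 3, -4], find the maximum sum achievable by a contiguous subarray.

Using Kadane's algorithm on [-8, -12, 9, 2, -12, -3, 3, -4]:

Scanning through the array:
Position 1 (value -12): max_ending_here = -12, max_so_far = -8
Position 2 (value 9): max_ending_here = 9, max_so_far = 9
Position 3 (value 2): max_ending_here = 11, max_so_far = 11
Position 4 (value -12): max_ending_here = -1, max_so_far = 11
Position 5 (value -3): max_ending_here = -3, max_so_far = 11
Position 6 (value 3): max_ending_here = 3, max_so_far = 11
Position 7 (value -4): max_ending_here = -1, max_so_far = 11

Maximum subarray: [9, 2]
Maximum sum: 11

The maximum subarray is [9, 2] with sum 11. This subarray runs from index 2 to index 3.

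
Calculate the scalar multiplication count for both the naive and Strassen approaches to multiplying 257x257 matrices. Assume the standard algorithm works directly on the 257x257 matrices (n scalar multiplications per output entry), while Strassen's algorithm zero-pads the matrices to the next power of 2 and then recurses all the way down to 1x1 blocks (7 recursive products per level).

Matrix multiplication for 257x257 matrices:

Strassen's algorithm requires power-of-2 dimensions. Pad 257x257 to 512x512 (next power of 2).

Standard algorithm: 257^3 = 16974593 multiplications
Strassen's algorithm: 7^(log2(512)) = 7^9 = 40353607 multiplications
Difference: 16974593 - 40353607 = -23379014 (Strassen uses MORE here due to padding overhead — for small or just-over-power-of-2 n, padding can outweigh the per-level savings)

Standard: 16974593 multiplications (257^3). Strassen: 40353607 multiplications (7^9, after padding to 512x512). Strassen reduces 8 recursive multiplications to 7 at each level.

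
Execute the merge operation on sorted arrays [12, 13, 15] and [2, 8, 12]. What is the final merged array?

Merging process:

Compare 12 vs 2: take 2 from right. Merged: [2]
Compare 12 vs 8: take 8 from right. Merged: [2, 8]
Compare 12 vs 12: take 12 from left. Merged: [2, 8, 12]
Compare 13 vs 12: take 12 from right. Merged: [2, 8, 12, 12]
Append remaining from left: [13, 15]. Merged: [2, 8, 12, 12, 13, 15]

Final merged array: [2, 8, 12, 12, 13, 15]
Total comparisons: 4

The merged array is [2, 8, 12, 12, 13, 15], requiring 4 comparisons. The merge step runs in O(n) time where n is the total number of elements.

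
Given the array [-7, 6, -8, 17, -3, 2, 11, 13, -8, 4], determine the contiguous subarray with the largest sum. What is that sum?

Using Kadane's algorithm on [-7, 6, -8, 17, -3, 2, 11, 13, -8, 4]:

Scanning through the array:
Position 1 (value 6): max_ending_here = 6, max_so_far = 6
Position 2 (value -8): max_ending_here = -2, max_so_far = 6
Position 3 (value 17): max_ending_here = 17, max_so_far = 17
Position 4 (value -3): max_ending_here = 14, max_so_far = 17
Position 5 (value 2): max_ending_here = 16, max_so_far = 17
Position 6 (value 11): max_ending_here = 27, max_so_far = 27
Position 7 (value 13): max_ending_here = 40, max_so_far = 40
Position 8 (value -8): max_ending_here = 32, max_so_far = 40
Position 9 (value 4): max_ending_here = 36, max_so_far = 40

Maximum subarray: [17, -3, 2, 11, 13]
Maximum sum: 40

The maximum subarray is [17, -3, 2, 11, 13] with sum 40. This subarray runs from index 3 to index 7.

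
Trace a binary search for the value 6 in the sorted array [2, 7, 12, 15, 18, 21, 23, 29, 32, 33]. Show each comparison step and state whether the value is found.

Binary search for 6 in [2, 7, 12, 15, 18, 21, 23, 29, 32, 33]:

lo=0, hi=9, mid=4, arr[mid]=18 -> 18 > 6, search left half
lo=0, hi=3, mid=1, arr[mid]=7 -> 7 > 6, search left half
lo=0, hi=0, mid=0, arr[mid]=2 -> 2 < 6, search right half
lo=1 > hi=0, target 6 not found

Binary search determines that 6 is not in the array after 3 comparisons. The search space was exhausted without finding the target.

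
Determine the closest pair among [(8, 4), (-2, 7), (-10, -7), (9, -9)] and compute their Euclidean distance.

Computing all pairwise distances among 4 points:

d((8, 4), (-2, 7)) = 10.4403 <-- minimum
d((8, 4), (-10, -7)) = 21.095
d((8, 4), (9, -9)) = 13.0384
d((-2, 7), (-10, -7)) = 16.1245
d((-2, 7), (9, -9)) = 19.4165
d((-10, -7), (9, -9)) = 19.105

Closest pair: (8, 4) and (-2, 7) with distance 10.4403

The closest pair is (8, 4) and (-2, 7) with Euclidean distance 10.4403. For 4 points, brute-force pairwise comparison is shown above. For large n, the divide-and-conquer algorithm (sort by x, recurse on halves, check the dividing strip) achieves O(n log n).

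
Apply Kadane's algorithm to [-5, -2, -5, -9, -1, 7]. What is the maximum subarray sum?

Using Kadane's algorithm on [-5, -2, -5, -9, -1, 7]:

Scanning through the array:
Position 1 (value -2): max_ending_here = -2, max_so_far = -2
Position 2 (value -5): max_ending_here = -5, max_so_far = -2
Position 3 (value -9): max_ending_here = -9, max_so_far = -2
Position 4 (value -1): max_ending_here = -1, max_so_far = -1
Position 5 (value 7): max_ending_here = 7, max_so_far = 7

Maximum subarray: [7]
Maximum sum: 7

The maximum subarray is [7] with sum 7. This subarray runs from index 5 to index 5.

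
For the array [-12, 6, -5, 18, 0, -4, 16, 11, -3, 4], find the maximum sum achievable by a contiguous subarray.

Using Kadane's algorithm on [-12, 6, -5, 18, 0, -4, 16, 11, -3, 4]:

Scanning through the array:
Position 1 (value 6): max_ending_here = 6, max_so_far = 6
Position 2 (value -5): max_ending_here = 1, max_so_far = 6
Position 3 (value 18): max_ending_here = 19, max_so_far = 19
Position 4 (value 0): max_ending_here = 19, max_so_far = 19
Position 5 (value -4): max_ending_here = 15, max_so_far = 19
Position 6 (value 16): max_ending_here = 31, max_so_far = 31
Position 7 (value 11): max_ending_here = 42, max_so_far = 42
Position 8 (value -3): max_ending_here = 39, max_so_far = 42
Position 9 (value 4): max_ending_here = 43, max_so_far = 43

Maximum subarray: [6, -5, 18, 0, -4, 16, 11, -3, 4]
Maximum sum: 43

The maximum subarray is [6, -5, 18, 0, -4, 16, 11, -3, 4] with sum 43. This subarray runs from index 1 to index 9.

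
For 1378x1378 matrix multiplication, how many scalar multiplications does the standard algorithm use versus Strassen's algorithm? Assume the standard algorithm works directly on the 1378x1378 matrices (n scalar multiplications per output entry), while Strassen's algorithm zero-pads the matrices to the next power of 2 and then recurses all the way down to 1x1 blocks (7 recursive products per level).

Matrix multiplication for 1378x1378 matrices:

Strassen's algorithm requires power-of-2 dimensions. Pad 1378x1378 to 2048x2048 (next power of 2).

Standard algorithm: 1378^3 = 2616662152 multiplications
Strassen's algorithm: 7^(log2(2048)) = 7^11 = 1977326743 multiplications
Savings: 2616662152 - 1977326743 = 639335409 multiplications

Standard: 2616662152 multiplications (1378^3). Strassen: 1977326743 multiplications (7^11, after padding to 2048x2048). Strassen reduces 8 recursive multiplications to 7 at each level.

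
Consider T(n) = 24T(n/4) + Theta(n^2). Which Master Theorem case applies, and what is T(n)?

Master Theorem for T(n) = 24T(n/4) + O(n^2):

a = 24, b = 4, c = 2
log_b(a) = log_4(24) = 2.2925

Case 1: c = 2 < log_4(24) = 2.2925
T(n) = O(n^(log_4 24))

For T(n) = 24T(n/4) + O(n^2): log_4(24) = 2.2925. This is Case 1 of the Master Theorem (c < log_b(a), work dominated by leaves), giving O(n^(log_4 24)).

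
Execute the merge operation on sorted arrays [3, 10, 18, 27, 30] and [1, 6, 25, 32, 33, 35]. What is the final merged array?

Merging process:

Compare 3 vs 1: take 1 from right. Merged: [1]
Compare 3 vs 6: take 3 from left. Merged: [1, 3]
Compare 10 vs 6: take 6 from right. Merged: [1, 3, 6]
Compare 10 vs 25: take 10 from left. Merged: [1, 3, 6, 10]
Compare 18 vs 25: take 18 from left. Merged: [1, 3, 6, 10, 18]
Compare 27 vs 25: take 25 from right. Merged: [1, 3, 6, 10, 18, 25]
Compare 27 vs 32: take 27 from left. Merged: [1, 3, 6, 10, 18, 25, 27]
Compare 30 vs 32: take 30 from left. Merged: [1, 3, 6, 10, 18, 25, 27, 30]
Append remaining from right: [32, 33, 35]. Merged: [1, 3, 6, 10, 18, 25, 27, 30, 32, 33, 35]

Final merged array: [1, 3, 6, 10, 18, 25, 27, 30, 32, 33, 35]
Total comparisons: 8

The merged array is [1, 3, 6, 10, 18, 25, 27, 30, 32, 33, 35], requiring 8 comparisons. The merge step runs in O(n) time where n is the total number of elements.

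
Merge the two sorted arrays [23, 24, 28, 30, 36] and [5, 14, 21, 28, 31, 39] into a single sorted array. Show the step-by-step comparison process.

Merging process:

Compare 23 vs 5: take 5 from right. Merged: [5]
Compare 23 vs 14: take 14 from right. Merged: [5, 14]
Compare 23 vs 21: take 21 from right. Merged: [5, 14, 21]
Compare 23 vs 28: take 23 from left. Merged: [5, 14, 21, 23]
Compare 24 vs 28: take 24 from left. Merged: [5, 14, 21, 23, 24]
Compare 28 vs 28: take 28 from left. Merged: [5, 14, 21, 23, 24, 28]
Compare 30 vs 28: take 28 from right. Merged: [5, 14, 21, 23, 24, 28, 28]
Compare 30 vs 31: take 30 from left. Merged: [5, 14, 21, 23, 24, 28, 28, 30]
Compare 36 vs 31: take 31 from right. Merged: [5, 14, 21, 23, 24, 28, 28, 30, 31]
Compare 36 vs 39: take 36 from left. Merged: [5, 14, 21, 23, 24, 28, 28, 30, 31, 36]
Append remaining from right: [39]. Merged: [5, 14, 21, 23, 24, 28, 28, 30, 31, 36, 39]

Final merged array: [5, 14, 21, 23, 24, 28, 28, 30, 31, 36, 39]
Total comparisons: 10

The merged array is [5, 14, 21, 23, 24, 28, 28, 30, 31, 36, 39], requiring 10 comparisons. The merge step runs in O(n) time where n is the total number of elements.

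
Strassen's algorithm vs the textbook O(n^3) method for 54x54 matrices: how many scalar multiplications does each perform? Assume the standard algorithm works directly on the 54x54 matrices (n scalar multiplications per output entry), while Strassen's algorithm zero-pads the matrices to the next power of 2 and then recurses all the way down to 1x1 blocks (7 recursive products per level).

Matrix multiplication for 54x54 matrices:

Strassen's algorithm requires power-of-2 dimensions. Pad 54x54 to 64x64 (next power of 2).

Standard algorithm: 54^3 = 157464 multiplications
Strassen's algorithm: 7^(log2(64)) = 7^6 = 117649 multiplications
Savings: 157464 - 117649 = 39815 multiplications

Standard: 157464 multiplications (54^3). Strassen: 117649 multiplications (7^6, after padding to 64x64). Strassen reduces 8 recursive multiplications to 7 at each level.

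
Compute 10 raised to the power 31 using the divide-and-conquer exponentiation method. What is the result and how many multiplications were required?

Computing 10^31 by squaring (build up from 10^1; each line after the first costs one multiplication):

10^1 = 10
10^2 = (10^1)^2 = 10^2 = 100
10^3 = 10 * 10^2 = 10 * 100 = 1000
10^6 = (10^3)^2 = 1000^2 = 1000000
10^7 = 10 * 10^6 = 10 * 1000000 = 10000000
10^14 = (10^7)^2 = 10000000^2 = 100000000000000
10^15 = 10 * 10^14 = 10 * 100000000000000 = 1000000000000000
10^30 = (10^15)^2 = 1000000000000000^2 = 1000000000000000000000000000000
10^31 = 10 * 10^30 = 10 * 1000000000000000000000000000000 = 10000000000000000000000000000000

Result: 10000000000000000000000000000000
Multiplications needed: 8 (8 lines after 10^1)

10^31 = 10000000000000000000000000000000. Using exponentiation by squaring, this requires 8 multiplications. The key idea: if the exponent is even, square the half-power; if odd, multiply by the base once.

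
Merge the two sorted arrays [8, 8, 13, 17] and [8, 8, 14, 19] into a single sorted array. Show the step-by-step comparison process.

Merging process:

Compare 8 vs 8: take 8 from left. Merged: [8]
Compare 8 vs 8: take 8 from left. Merged: [8, 8]
Compare 13 vs 8: take 8 from right. Merged: [8, 8, 8]
Compare 13 vs 8: take 8 from right. Merged: [8, 8, 8, 8]
Compare 13 vs 14: take 13 from left. Merged: [8, 8, 8, 8, 13]
Compare 17 vs 14: take 14 from right. Merged: [8, 8, 8, 8, 13, 14]
Compare 17 vs 19: take 17 from left. Merged: [8, 8, 8, 8, 13, 14, 17]
Append remaining from right: [19]. Merged: [8, 8, 8, 8, 13, 14, 17, 19]

Final merged array: [8, 8, 8, 8, 13, 14, 17, 19]
Total comparisons: 7

The merged array is [8, 8, 8, 8, 13, 14, 17, 19], requiring 7 comparisons. The merge step runs in O(n) time where n is the total number of elements.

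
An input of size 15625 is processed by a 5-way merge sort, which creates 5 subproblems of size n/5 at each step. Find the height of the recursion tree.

For divide and conquer with division factor 5:

Problem sizes at each level:
Level 0: 15625
Level 1: 3125
Level 2: 625
Level 3: 125
Level 4: 25
Level 5: 5
Level 6: 1

The root is level 0 and the size-1 base case is level 6 (the tree spans levels 0 through 6, i.e. 7 levels counting the root), so the depth is the number of divisions: log_5(15625) = 6

The recursion tree depth is log_5(15625) = 6. At each level, the problem size is divided by 5, so it takes 6 divisions to reduce to a base case of size 1. The algorithm makes 5 recursive calls at each level.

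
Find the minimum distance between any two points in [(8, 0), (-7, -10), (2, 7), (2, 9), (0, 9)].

Computing all pairwise distances among 5 points:

d((8, 0), (-7, -10)) = 18.0278
d((8, 0), (2, 7)) = 9.2195
d((8, 0), (2, 9)) = 10.8167
d((8, 0), (0, 9)) = 12.0416
d((-7, -10), (2, 7)) = 19.2354
d((-7, -10), (2, 9)) = 21.0238
d((-7, -10), (0, 9)) = 20.2485
d((2, 7), (2, 9)) = 2.0 <-- minimum
d((2, 7), (0, 9)) = 2.8284
d((2, 9), (0, 9)) = 2.0 <-- minimum

Minimum distance: 2.0 (tie among 2 pairs: (2, 7) and (2, 9); (2, 9) and (0, 9))

The minimum Euclidean distance is 2.0. There is a tie: 2 pairs achieve this minimum — (2, 7) and (2, 9); (2, 9) and (0, 9). Any of these is a valid closest pair. For 5 points, brute-force pairwise comparison is shown above. For large n, the divide-and-conquer algorithm (sort by x, recurse on halves, check the dividing strip) achieves O(n log n).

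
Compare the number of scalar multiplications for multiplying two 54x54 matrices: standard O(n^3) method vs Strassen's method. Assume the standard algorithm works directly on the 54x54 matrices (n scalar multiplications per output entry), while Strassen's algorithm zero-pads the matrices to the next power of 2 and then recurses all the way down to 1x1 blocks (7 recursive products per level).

Matrix multiplication for 54x54 matrices:

Strassen's algorithm requires power-of-2 dimensions. Pad 54x54 to 64x64 (next power of 2).

Standard algorithm: 54^3 = 157464 multiplications
Strassen's algorithm: 7^(log2(64)) = 7^6 = 117649 multiplications
Savings: 157464 - 117649 = 39815 multiplications

Standard: 157464 multiplications (54^3). Strassen: 117649 multiplications (7^6, after padding to 64x64). Strassen reduces 8 recursive multiplications to 7 at each level.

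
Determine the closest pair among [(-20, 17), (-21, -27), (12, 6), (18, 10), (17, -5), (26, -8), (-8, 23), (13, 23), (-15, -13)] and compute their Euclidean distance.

Computing all pairwise distances among 9 points:

d((-20, 17), (-21, -27)) = 44.0114
d((-20, 17), (12, 6)) = 33.8378
d((-20, 17), (18, 10)) = 38.6394
d((-20, 17), (17, -5)) = 43.0465
d((-20, 17), (26, -8)) = 52.3546
d((-20, 17), (-8, 23)) = 13.4164
d((-20, 17), (13, 23)) = 33.541
d((-20, 17), (-15, -13)) = 30.4138
d((-21, -27), (12, 6)) = 46.669
d((-21, -27), (18, 10)) = 53.7587
d((-21, -27), (17, -5)) = 43.909
d((-21, -27), (26, -8)) = 50.6952
d((-21, -27), (-8, 23)) = 51.6624
d((-21, -27), (13, 23)) = 60.4649
d((-21, -27), (-15, -13)) = 15.2315
d((12, 6), (18, 10)) = 7.2111 <-- minimum
d((12, 6), (17, -5)) = 12.083
d((12, 6), (26, -8)) = 19.799
d((12, 6), (-8, 23)) = 26.2488
d((12, 6), (13, 23)) = 17.0294
d((12, 6), (-15, -13)) = 33.0151
d((18, 10), (17, -5)) = 15.0333
d((18, 10), (26, -8)) = 19.6977
d((18, 10), (-8, 23)) = 29.0689
d((18, 10), (13, 23)) = 13.9284
d((18, 10), (-15, -13)) = 40.2244
d((17, -5), (26, -8)) = 9.4868
d((17, -5), (-8, 23)) = 37.5366
d((17, -5), (13, 23)) = 28.2843
d((17, -5), (-15, -13)) = 32.9848
d((26, -8), (-8, 23)) = 46.0109
d((26, -8), (13, 23)) = 33.6155
d((26, -8), (-15, -13)) = 41.3038
d((-8, 23), (13, 23)) = 21.0
d((-8, 23), (-15, -13)) = 36.6742
d((13, 23), (-15, -13)) = 45.607

Closest pair: (12, 6) and (18, 10) with distance 7.2111

The closest pair is (12, 6) and (18, 10) with Euclidean distance 7.2111. For 9 points, brute-force pairwise comparison is shown above. For large n, the divide-and-conquer algorithm (sort by x, recurse on halves, check the dividing strip) achieves O(n log n).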